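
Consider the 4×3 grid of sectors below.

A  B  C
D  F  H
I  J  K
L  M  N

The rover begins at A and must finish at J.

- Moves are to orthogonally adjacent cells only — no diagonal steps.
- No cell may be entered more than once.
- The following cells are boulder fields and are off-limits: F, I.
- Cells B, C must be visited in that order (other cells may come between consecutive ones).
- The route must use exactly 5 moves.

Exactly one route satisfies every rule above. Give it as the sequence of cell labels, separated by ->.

A -> B -> C -> H -> K -> J

The waypoints must appear in the order B, C, with no cell reused.
Route from A: 2× right (reaching C), 2× down (reaching K), left to J — 5 moves in all.
Check: order respected (B at step 1, C at step 2); 5 moves as required.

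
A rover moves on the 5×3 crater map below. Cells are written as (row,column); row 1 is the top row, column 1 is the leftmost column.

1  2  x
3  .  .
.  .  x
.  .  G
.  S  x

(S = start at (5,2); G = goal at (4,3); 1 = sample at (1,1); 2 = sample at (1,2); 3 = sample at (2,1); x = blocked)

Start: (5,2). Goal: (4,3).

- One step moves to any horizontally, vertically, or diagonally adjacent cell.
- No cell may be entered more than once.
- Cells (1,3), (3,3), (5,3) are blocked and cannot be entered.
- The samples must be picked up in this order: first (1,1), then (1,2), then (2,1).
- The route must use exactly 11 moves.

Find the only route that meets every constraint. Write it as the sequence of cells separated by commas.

(5,2), (5,1), (4,1), (3,2), (2,3), (2,2), (1,1), (1,2), (2,1), (3,1), (4,2), (4,3)

The waypoints must appear in the order (1,1), (1,2), (2,1), with no cell reused.
Route from (5,2): left to (5,1), up to (4,1), 2× up-right (reaching (2,3)), left to (2,2), up-left to (1,1), right to (1,2), down-left to (2,1), down to (3,1), down-right to (4,2), right to (4,3) — 11 moves in all.
Check: order respected (1 at step 6, 2 at step 7, 3 at step 8); 11 moves as required.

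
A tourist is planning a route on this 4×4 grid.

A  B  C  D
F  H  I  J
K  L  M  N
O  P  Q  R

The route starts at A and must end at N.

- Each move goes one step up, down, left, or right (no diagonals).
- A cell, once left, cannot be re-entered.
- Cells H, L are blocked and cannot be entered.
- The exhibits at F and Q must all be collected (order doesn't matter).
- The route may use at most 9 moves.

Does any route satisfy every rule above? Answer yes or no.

yes

One route that works: A → F → K → O → P → Q → M → N.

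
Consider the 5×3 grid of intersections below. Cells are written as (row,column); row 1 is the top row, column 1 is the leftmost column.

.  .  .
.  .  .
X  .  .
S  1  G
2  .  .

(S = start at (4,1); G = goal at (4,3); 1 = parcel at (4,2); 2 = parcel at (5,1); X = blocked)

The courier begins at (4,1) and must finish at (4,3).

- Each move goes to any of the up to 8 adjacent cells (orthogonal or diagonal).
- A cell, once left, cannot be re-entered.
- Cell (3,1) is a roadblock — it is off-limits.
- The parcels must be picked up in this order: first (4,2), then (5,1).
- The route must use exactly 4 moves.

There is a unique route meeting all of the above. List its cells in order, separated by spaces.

The waypoints must appear in the order (4,2), (5,1), with no cell reused.
Route from (4,1): right 1 to (4,2), down-left 1 to (5,1), right 1 to (5,2), up-right 1 to (4,3) — 4 moves in all.
Check: order respected (1 at step 1, 2 at step 2); 4 moves as required.

(4,1) (4,2) (5,1) (5,2) (4,3)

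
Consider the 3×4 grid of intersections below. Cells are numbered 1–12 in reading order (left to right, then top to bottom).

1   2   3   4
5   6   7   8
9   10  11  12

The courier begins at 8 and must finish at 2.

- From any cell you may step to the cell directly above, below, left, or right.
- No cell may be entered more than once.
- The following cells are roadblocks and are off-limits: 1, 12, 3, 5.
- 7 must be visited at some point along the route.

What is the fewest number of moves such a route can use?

Any route passes through 7 somewhere between 8 and 2. Summing Manhattan distances along the two legs (8 → 7 → 2) gives a lower bound of 1 + 2 = 3 moves.
A route of 3 moves achieves this: 8 → 7 → 6 → 2.
Since 3 matches the lower bound, it is optimal.

3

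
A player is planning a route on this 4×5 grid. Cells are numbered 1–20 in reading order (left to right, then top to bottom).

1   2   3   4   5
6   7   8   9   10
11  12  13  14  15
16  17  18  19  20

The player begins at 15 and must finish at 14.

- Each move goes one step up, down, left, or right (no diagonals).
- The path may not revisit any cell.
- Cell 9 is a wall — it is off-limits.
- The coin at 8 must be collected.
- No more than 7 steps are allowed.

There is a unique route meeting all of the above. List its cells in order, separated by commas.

The budget equals the shortest possible length, so every move has to be on a shortest route through the required cells.
Route from 15: up 2 to 5, left 2 to 3, down 2 to 13, right 1 to 14 — 7 moves in all.
Check: all required cells visited; 7 ≤ 7 moves.

15, 10, 5, 4, 3, 8, 13, 14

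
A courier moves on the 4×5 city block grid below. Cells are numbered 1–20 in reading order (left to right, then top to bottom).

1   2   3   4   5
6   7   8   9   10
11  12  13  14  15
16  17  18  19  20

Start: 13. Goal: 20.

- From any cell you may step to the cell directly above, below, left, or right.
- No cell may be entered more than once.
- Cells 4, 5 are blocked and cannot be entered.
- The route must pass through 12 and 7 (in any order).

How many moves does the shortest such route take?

Any route passes through 12 and 7 in some order between 13 and 20. Summing Manhattan distances along each leg and taking the cheapest ordering (13 → 12 → 7 → 20) gives a lower bound of 1 + 1 + 5 = 7 moves.
A route of 7 moves achieves this: 13 → 8 → 7 → 12 → 17 → 18 → 19 → 20.
Since 7 matches the lower bound, it is optimal.

7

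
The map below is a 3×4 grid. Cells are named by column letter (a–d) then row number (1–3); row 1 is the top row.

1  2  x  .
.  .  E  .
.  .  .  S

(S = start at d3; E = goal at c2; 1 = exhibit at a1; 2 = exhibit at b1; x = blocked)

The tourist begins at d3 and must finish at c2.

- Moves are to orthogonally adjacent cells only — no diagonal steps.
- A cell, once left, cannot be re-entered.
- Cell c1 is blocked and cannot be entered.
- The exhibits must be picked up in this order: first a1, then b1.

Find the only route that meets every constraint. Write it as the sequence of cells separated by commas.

d3, c3, b3, a3, a2, a1, b1, b2, c2

The waypoints must appear in the order a1, b1, with no cell reused.
Route from d3: left 3 to a3, up 2 to a1, right 1 to b1, down 1 to b2, right 1 to c2 — 8 moves in all.
Check: order respected (1 at step 5, 2 at step 6).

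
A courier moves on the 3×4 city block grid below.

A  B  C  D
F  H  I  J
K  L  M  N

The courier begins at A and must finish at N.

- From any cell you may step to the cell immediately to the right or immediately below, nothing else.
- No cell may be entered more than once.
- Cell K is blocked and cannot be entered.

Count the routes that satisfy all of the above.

9

A right/down-only route from A to N makes exactly 2 down-moves and 3 right-moves in some order.
With no other constraints that would be C(5,2) = 10 routes.
Subtract routes through each blocked cell (inclusion–exclusion for overlaps): − through K: 1 → 9.
That gives 9 routes.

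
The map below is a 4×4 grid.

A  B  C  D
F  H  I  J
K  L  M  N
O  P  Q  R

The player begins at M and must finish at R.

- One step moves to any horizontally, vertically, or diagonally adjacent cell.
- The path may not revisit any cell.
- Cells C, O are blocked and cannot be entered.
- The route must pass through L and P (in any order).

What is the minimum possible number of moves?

4

Any route passes through L and P in some order between M and R. Summing Chebyshev distances along each leg and taking the cheapest ordering (M → L → P → R) gives a lower bound of 1 + 1 + 2 = 4 moves.
A route of 4 moves achieves this: M → L → P → Q → R.
Since 4 matches the lower bound, it is optimal.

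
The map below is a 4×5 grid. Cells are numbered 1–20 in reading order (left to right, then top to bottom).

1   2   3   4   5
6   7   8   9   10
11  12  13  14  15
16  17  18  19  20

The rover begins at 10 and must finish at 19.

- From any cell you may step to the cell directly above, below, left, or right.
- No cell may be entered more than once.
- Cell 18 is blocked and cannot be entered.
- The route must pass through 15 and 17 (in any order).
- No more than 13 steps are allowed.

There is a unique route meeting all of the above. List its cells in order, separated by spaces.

The 13-move cap with required stops at 15, 17 leaves no slack for detours.
Route from 10: 4× left (reaching 6), 2× down (reaching 16), right to 17, up to 12, 3× right (reaching 15), down to 20, left to 19 — 13 moves in all.
Check: all required cells visited; 13 ≤ 13 moves.

10 9 8 7 6 11 16 17 12 13 14 15 20 19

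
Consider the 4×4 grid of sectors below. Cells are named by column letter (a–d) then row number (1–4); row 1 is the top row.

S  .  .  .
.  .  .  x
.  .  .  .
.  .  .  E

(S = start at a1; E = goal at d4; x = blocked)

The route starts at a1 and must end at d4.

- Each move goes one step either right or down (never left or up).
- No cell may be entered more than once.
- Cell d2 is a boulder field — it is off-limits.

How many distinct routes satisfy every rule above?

16

A right/down-only route from a1 to d4 makes exactly 3 down-moves and 3 right-moves in some order.
With no other constraints that would be C(6,3) = 20 routes.
Subtract routes through each blocked cell (inclusion–exclusion for overlaps): − through d2: 4 → 16.
That gives 16 routes.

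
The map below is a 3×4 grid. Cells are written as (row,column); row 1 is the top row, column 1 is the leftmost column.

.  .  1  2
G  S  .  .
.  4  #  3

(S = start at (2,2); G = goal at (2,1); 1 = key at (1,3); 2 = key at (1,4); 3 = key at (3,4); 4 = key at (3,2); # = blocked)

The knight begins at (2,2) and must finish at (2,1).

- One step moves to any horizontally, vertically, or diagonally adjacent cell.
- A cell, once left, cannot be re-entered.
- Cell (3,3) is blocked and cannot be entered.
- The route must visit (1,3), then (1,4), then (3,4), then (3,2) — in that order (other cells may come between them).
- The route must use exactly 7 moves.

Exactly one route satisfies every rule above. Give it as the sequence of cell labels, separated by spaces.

The waypoints must appear in the order (1,3), (1,4), (3,4), (3,2), with no cell reused.
Route from (2,2): up-right 1 to (1,3), right 1 to (1,4), down 2 to (3,4), up-left 1 to (2,3), down-left 1 to (3,2), up-left 1 to (2,1) — 7 moves in all.
Check: order respected (1 at step 1, 2 at step 2, 3 at step 4, 4 at step 6); 7 moves as required.

(2,2) (1,3) (1,4) (2,4) (3,4) (2,3) (3,2) (2,1)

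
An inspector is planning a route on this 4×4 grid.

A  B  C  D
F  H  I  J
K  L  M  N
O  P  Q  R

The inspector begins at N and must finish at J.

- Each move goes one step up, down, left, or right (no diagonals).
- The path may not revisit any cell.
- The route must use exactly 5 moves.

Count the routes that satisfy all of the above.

3

Need simple routes of exactly 5 moves from N to J (Manhattan distance 1, so 2 moves are spent on a detour and 2 undoing it).
Enumerating: N R Q M I J | N M I C D J | N M L H I J.
That gives 3 routes.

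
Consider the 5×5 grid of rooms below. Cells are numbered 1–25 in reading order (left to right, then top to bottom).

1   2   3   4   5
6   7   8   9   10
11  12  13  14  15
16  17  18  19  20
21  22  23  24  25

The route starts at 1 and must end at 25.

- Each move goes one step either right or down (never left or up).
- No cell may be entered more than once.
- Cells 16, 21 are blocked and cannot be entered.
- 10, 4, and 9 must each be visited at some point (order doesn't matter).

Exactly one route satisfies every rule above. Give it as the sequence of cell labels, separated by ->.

Moves only go right or down, so the column and row indices never decrease.
Route from 1: 3× right (reaching 4), down to 9, right to 10, 3× down (reaching 25) — 8 moves in all.
Check: all required cells visited.

1 -> 2 -> 3 -> 4 -> 9 -> 10 -> 15 -> 20 -> 25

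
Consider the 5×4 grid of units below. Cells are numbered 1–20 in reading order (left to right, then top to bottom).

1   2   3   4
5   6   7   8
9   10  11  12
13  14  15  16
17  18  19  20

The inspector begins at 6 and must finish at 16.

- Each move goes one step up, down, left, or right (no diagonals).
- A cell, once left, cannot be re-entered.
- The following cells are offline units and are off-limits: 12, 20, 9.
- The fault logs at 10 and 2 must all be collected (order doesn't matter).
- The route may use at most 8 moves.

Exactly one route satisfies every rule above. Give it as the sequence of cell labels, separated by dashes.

The budget equals the shortest possible length, so every move has to be on a shortest route through the required cells.
Route from 6: up to 2, right to 3, 2× down (reaching 11), left to 10, down to 14, 2× right (reaching 16) — 8 moves in all.
Check: all required cells visited; 8 ≤ 8 moves.

6 - 2 - 3 - 7 - 11 - 10 - 14 - 15 - 16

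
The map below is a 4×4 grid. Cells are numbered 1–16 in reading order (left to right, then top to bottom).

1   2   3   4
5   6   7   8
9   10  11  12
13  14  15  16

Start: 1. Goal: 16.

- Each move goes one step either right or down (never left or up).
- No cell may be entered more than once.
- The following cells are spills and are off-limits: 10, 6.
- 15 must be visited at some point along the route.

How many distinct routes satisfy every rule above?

A right/down-only route from 1 to 16 makes exactly 3 down-moves and 3 right-moves in some order.
With no other constraints that would be C(6,3) = 20 routes.
Split at 15 and multiply the segment counts (each segment already excludes blocked cells): 1→15: 2; 15→16: 1; product = 2.
That gives 2 routes.

2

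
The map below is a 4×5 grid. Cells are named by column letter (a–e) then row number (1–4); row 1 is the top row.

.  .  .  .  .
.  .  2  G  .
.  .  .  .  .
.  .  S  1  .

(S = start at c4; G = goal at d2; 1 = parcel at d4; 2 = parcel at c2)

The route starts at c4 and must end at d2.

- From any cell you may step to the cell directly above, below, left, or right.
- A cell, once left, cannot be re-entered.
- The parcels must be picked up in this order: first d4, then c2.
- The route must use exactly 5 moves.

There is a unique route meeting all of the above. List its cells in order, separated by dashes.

c4 - d4 - d3 - c3 - c2 - d2

The waypoints must appear in the order d4, c2, with no cell reused.
Route from c4: right to d4, up to d3, left to c3, up to c2, right to d2 — 5 moves in all.
Check: order respected (1 at step 1, 2 at step 4); 5 moves as required.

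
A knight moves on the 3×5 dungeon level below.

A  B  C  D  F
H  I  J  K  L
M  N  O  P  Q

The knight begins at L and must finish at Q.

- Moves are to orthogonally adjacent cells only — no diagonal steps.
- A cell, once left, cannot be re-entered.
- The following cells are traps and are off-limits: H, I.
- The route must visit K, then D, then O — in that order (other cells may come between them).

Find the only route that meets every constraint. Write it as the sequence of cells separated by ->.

The waypoints must appear in the order K, D, O, with no cell reused.
Route from L: left 1 to K, up 1 to D, left 1 to C, down 2 to O, right 2 to Q — 7 moves in all.
Check: order respected (K at step 1, D at step 2, O at step 5).

L -> K -> D -> C -> J -> O -> P -> Q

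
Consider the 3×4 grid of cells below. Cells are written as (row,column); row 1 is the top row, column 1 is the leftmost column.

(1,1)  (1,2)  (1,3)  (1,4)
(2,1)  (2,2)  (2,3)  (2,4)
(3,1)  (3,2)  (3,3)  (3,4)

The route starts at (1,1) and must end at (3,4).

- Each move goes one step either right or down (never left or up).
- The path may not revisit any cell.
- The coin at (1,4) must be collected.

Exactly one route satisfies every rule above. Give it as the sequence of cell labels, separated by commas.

Moves only go right or down, so the column and row indices never decrease.
Route from (1,1): 3× right (reaching (1,4)), 2× down (reaching (3,4)) — 5 moves in all.
Check: all required cells visited.

(1,1), (1,2), (1,3), (1,4), (2,4), (3,4)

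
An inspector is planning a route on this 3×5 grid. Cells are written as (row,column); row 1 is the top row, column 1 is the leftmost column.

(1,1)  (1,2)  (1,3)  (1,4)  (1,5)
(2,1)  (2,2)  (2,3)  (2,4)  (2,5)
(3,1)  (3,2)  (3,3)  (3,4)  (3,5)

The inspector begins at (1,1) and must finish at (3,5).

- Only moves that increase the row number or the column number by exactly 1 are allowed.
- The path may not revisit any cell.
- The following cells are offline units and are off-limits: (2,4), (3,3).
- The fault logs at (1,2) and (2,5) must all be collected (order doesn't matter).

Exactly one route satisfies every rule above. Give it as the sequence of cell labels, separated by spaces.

(1,1) (1,2) (1,3) (1,4) (1,5) (2,5) (3,5)

Moves only go right or down, so the column and row indices never decrease.
Route from (1,1): right 4 to (1,5), down 2 to (3,5) — 6 moves in all.
Check: all required cells visited.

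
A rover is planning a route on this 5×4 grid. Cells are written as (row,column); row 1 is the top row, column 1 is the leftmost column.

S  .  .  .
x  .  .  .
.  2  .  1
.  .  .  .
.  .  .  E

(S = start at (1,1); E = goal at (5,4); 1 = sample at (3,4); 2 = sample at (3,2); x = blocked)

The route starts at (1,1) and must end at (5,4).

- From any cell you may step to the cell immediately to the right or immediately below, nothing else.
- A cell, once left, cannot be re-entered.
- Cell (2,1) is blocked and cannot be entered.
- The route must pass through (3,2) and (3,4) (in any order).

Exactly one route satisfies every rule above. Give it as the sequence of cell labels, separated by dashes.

(1,1) - (1,2) - (2,2) - (3,2) - (3,3) - (3,4) - (4,4) - (5,4)

Moves only go right or down, so the column and row indices never decrease.
Route from (1,1): right 1 to (1,2), down 2 to (3,2), right 2 to (3,4), down 2 to (5,4) — 7 moves in all.
Check: all required cells visited.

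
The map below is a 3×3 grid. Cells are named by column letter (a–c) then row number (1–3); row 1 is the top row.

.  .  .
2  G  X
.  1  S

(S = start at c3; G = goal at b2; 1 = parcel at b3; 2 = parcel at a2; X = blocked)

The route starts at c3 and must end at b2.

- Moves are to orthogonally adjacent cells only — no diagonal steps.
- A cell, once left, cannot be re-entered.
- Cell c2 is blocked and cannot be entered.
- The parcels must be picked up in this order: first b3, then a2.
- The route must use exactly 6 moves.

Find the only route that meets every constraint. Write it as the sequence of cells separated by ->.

The waypoints must appear in the order b3, a2, with no cell reused.
Route from c3: 2× left (reaching a3), 2× up (reaching a1), right to b1, down to b2 — 6 moves in all.
Check: order respected (1 at step 1, 2 at step 3); 6 moves as required.

c3 -> b3 -> a3 -> a2 -> a1 -> b1 -> b2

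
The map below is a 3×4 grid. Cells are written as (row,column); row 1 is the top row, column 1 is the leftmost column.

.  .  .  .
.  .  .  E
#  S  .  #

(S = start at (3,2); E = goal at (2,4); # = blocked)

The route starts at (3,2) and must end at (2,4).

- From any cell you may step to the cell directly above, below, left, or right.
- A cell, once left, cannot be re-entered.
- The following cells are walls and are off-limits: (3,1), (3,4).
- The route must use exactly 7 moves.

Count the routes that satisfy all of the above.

3

Need simple routes of exactly 7 moves from (3,2) to (2,4) (Manhattan distance 3, so 2 moves are spent on a detour and 2 undoing it).
Enumerating: (3,2) (2,2) (2,1) (1,1) (1,2) (1,3) (2,3) (2,4) | (3,2) (2,2) (2,1) (1,1) (1,2) (1,3) (1,4) (2,4) | (3,2) (3,3) (2,3) (2,2) (1,2) (1,3) (1,4) (2,4).
That gives 3 routes.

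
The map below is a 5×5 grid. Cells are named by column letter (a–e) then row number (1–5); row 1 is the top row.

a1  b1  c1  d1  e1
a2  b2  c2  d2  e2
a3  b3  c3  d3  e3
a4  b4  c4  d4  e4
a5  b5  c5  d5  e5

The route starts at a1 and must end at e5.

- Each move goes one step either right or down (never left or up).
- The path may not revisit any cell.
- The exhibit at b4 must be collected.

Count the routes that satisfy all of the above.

A right/down-only route from a1 to e5 makes exactly 4 down-moves and 4 right-moves in some order.
With no other constraints that would be C(8,4) = 70 routes.
Split at b4 and multiply the segment counts: a1→b4: 4; b4→e5: 4; product = 16.
That gives 16 routes.

16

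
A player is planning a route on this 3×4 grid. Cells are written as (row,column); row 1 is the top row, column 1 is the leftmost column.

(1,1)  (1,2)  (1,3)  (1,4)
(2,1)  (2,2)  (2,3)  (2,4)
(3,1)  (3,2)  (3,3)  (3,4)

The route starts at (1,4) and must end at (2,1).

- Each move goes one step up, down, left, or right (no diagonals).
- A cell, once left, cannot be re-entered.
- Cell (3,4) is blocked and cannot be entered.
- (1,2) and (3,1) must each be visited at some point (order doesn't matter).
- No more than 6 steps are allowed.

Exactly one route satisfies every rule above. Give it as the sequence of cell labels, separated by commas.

(1,4), (1,3), (1,2), (2,2), (3,2), (3,1), (2,1)

The budget equals the shortest possible length, so every move has to be on a shortest route through the required cells.
Route from (1,4): 2× left (reaching (1,2)), 2× down (reaching (3,2)), left to (3,1), up to (2,1) — 6 moves in all.
Check: all required cells visited; 6 ≤ 6 moves.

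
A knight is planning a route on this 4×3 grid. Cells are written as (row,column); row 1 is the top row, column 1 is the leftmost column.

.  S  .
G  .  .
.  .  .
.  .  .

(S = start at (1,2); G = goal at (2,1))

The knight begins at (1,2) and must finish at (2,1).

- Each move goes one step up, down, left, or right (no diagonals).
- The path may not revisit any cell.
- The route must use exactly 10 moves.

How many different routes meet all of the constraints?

2

Need simple routes of exactly 10 moves from (1,2) to (2,1) (Manhattan distance 2, so 4 moves are spent on a detour and 4 undoing it).
Enumerating: (1,2) (1,3) (2,3) (3,3) (4,3) (4,2) (4,1) (3,1) (3,2) (2,2) (2,1) | (1,2) (1,3) (2,3) (2,2) (3,2) (3,3) (4,3) (4,2) (4,1) (3,1) (2,1).
That gives 2 routes.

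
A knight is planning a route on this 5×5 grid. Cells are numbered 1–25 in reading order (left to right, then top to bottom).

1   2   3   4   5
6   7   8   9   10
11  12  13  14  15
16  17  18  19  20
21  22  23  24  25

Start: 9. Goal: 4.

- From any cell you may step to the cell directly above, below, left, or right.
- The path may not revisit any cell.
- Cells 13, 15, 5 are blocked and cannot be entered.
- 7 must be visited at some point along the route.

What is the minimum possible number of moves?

Any route passes through 7 somewhere between 9 and 4. Summing Manhattan distances along the two legs (9 → 7 → 4) gives a lower bound of 2 + 3 = 5 moves.
A route of 5 moves achieves this: 9 → 8 → 7 → 2 → 3 → 4.
Since 5 matches the lower bound, it is optimal.

5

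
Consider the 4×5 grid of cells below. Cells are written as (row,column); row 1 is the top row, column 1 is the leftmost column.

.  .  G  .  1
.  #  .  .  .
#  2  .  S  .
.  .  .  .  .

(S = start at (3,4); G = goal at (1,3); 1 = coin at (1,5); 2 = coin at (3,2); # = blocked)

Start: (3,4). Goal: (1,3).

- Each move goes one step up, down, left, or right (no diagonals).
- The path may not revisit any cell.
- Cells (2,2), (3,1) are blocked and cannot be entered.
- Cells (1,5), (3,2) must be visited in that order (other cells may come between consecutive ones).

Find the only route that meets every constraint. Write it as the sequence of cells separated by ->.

The waypoints must appear in the order (1,5), (3,2), with no cell reused.
Route from (3,4): 2× up (reaching (1,4)), right to (1,5), 3× down (reaching (4,5)), 3× left (reaching (4,2)), up to (3,2), right to (3,3), 2× up (reaching (1,3)) — 13 moves in all.
Check: order respected (1 at step 3, 2 at step 10).

(3,4) -> (2,4) -> (1,4) -> (1,5) -> (2,5) -> (3,5) -> (4,5) -> (4,4) -> (4,3) -> (4,2) -> (3,2) -> (3,3) -> (2,3) -> (1,3)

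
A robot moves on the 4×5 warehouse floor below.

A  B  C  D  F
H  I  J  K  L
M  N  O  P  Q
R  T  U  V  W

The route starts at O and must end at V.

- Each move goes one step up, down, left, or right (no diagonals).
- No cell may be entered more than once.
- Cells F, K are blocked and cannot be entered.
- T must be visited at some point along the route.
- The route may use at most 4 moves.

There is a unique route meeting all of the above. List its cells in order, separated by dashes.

O - N - T - U - V

Any route must reach T and still end at V within 4 moves, so the order of the required stops is forced.
Route from O: left 1 to N, down 1 to T, right 2 to V — 4 moves in all.
Check: all required cells visited; 4 ≤ 4 moves.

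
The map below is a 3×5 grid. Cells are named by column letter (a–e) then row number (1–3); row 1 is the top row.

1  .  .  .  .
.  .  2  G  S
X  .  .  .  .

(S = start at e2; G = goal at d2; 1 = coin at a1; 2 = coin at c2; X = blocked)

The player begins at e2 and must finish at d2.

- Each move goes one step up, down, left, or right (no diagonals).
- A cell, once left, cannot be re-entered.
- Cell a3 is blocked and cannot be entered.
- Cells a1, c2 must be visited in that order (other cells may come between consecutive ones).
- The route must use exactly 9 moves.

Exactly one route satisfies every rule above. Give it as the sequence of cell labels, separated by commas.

The waypoints must appear in the order a1, c2, with no cell reused.
Route from e2: up to e1, 4× left (reaching a1), down to a2, 3× right (reaching d2) — 9 moves in all.
Check: order respected (1 at step 5, 2 at step 8); 9 moves as required.

e2, e1, d1, c1, b1, a1, a2, b2, c2, d2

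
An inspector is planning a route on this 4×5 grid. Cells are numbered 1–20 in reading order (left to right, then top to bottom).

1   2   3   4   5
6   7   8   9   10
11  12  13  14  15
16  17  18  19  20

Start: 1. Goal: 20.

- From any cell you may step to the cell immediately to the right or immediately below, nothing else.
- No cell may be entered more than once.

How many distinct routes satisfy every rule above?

A right/down-only route from 1 to 20 makes exactly 3 down-moves and 4 right-moves in some order.
With no other constraints that would be C(7,3) = 35 routes.
That gives 35 routes.

35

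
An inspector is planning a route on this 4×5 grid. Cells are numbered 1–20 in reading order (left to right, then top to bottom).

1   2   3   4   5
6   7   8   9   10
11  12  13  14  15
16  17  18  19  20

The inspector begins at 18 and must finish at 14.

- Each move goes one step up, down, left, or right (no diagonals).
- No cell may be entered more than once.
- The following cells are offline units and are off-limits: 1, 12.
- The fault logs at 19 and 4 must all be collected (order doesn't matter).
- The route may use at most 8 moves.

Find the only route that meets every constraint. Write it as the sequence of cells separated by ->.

Any route must reach 19 and 4 and still end at 14 within 8 moves, so the order of the required stops is forced.
Route from 18: 2× right (reaching 20), 3× up (reaching 5), left to 4, 2× down (reaching 14) — 8 moves in all.
Check: all required cells visited; 8 ≤ 8 moves.

18 -> 19 -> 20 -> 15 -> 10 -> 5 -> 4 -> 9 -> 14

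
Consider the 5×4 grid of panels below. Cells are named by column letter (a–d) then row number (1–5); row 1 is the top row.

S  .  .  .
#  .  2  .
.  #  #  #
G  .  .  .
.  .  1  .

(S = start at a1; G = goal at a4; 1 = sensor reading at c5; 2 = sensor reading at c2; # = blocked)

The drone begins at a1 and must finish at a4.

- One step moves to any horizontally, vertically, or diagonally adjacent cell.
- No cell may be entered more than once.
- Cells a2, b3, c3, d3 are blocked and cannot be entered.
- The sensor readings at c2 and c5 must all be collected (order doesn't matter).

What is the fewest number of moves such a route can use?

8

Any route passes through c2 and c5 in some order between a1 and a4. Summing Chebyshev distances along each leg and taking the cheapest ordering (a1 → c2 → c5 → a4) gives a lower bound of 2 + 3 + 2 = 7 moves.
That bound ignores the blocked cells. Measuring each leg by the fewest moves that actually steer around them (a1→c2: 2; c2→c5: 4; c5→a4: 2) raises the lower bound to 8.
A route of 8 moves exists: a1 → b1 → c2 → b2 → a3 → b4 → c5 → b5 → a4.
Since 8 matches that lower bound, it is optimal.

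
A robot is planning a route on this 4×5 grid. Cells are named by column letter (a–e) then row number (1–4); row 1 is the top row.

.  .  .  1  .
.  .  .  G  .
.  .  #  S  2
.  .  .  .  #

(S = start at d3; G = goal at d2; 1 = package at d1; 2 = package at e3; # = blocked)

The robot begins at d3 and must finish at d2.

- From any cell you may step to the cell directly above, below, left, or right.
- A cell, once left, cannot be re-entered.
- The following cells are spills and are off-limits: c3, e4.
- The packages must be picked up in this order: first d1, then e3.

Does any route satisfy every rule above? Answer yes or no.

no

Ignoring the required order, 6 revisit-free routes from d3 to d2 pass through all of d1 and e3; the waypoint orders that occur are e3 → d1 (6) — never d1 → e3.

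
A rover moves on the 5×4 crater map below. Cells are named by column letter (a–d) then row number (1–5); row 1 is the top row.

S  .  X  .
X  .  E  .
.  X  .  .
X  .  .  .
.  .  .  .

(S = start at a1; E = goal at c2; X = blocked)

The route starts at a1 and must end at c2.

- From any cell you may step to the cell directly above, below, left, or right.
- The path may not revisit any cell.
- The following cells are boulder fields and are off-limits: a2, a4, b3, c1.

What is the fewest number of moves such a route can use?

The Manhattan distance from a1 to c2 is |1−2| + |1−3| = 3, so at least 3 moves are needed.
A route of 3 moves achieves this: a1 → b1 → b2 → c2.
Since 3 matches the lower bound, it is optimal.

3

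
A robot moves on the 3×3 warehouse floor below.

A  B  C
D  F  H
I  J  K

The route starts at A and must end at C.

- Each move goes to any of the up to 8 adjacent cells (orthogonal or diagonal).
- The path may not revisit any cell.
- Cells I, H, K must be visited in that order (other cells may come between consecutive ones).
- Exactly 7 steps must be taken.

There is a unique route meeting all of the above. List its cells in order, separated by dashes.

A - D - I - J - H - K - F - C

The waypoints must appear in the order I, H, K, with no cell reused.
Route from A: 2× down (reaching I), right to J, up-right to H, down to K, up-left to F, up-right to C — 7 moves in all.
Check: order respected (I at step 2, H at step 4, K at step 5); 7 moves as required.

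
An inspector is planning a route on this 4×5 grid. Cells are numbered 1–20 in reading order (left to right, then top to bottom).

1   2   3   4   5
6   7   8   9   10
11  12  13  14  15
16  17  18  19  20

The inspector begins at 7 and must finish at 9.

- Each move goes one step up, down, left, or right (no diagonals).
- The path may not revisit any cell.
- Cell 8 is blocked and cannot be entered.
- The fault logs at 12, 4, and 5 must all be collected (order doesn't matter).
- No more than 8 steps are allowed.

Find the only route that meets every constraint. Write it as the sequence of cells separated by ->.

The 8-move cap with required stops at 12, 4, 5 leaves no slack for detours.
Route from 7: down 1 to 12, right 3 to 15, up 2 to 5, left 1 to 4, down 1 to 9 — 8 moves in all.
Check: all required cells visited; 8 ≤ 8 moves.

7 -> 12 -> 13 -> 14 -> 15 -> 10 -> 5 -> 4 -> 9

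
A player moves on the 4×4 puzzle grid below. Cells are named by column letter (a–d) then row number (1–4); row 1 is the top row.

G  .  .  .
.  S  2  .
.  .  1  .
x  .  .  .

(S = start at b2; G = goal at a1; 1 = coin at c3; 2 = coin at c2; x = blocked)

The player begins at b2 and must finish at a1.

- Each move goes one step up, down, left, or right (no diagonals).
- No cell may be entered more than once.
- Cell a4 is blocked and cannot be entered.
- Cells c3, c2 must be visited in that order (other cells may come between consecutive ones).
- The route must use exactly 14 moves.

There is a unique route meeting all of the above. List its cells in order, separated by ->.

The waypoints must appear in the order c3, c2, with no cell reused.
Route from b2: left to a2, down to a3, right to b3, down to b4, 2× right (reaching d4), up to d3, left to c3, up to c2, right to d2, up to d1, 3× left (reaching a1) — 14 moves in all.
Check: order respected (1 at step 8, 2 at step 9); 14 moves as required.

b2 -> a2 -> a3 -> b3 -> b4 -> c4 -> d4 -> d3 -> c3 -> c2 -> d2 -> d1 -> c1 -> b1 -> a1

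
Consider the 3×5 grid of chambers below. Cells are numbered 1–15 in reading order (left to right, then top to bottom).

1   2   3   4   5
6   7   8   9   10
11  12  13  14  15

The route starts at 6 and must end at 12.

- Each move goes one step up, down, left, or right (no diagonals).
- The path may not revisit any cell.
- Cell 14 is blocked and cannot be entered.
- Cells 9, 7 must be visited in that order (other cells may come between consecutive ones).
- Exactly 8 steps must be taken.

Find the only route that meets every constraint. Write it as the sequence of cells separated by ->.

The waypoints must appear in the order 9, 7, with no cell reused.
Route from 6: up 1 to 1, right 3 to 4, down 1 to 9, left 2 to 7, down 1 to 12 — 8 moves in all.
Check: order respected (9 at step 5, 7 at step 7); 8 moves as required.

6 -> 1 -> 2 -> 3 -> 4 -> 9 -> 8 -> 7 -> 12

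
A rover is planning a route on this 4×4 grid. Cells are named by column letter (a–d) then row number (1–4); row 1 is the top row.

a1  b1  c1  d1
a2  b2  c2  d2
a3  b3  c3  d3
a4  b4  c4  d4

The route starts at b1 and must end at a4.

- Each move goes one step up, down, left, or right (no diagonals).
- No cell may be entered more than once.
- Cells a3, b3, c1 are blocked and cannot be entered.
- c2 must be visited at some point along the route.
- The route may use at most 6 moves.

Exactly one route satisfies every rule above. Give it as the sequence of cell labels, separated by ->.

b1 -> b2 -> c2 -> c3 -> c4 -> b4 -> a4

The 6-move cap with required stops at c2 leaves no slack for detours.
Route from b1: down to b2, right to c2, 2× down (reaching c4), 2× left (reaching a4) — 6 moves in all.
Check: all required cells visited; 6 ≤ 6 moves.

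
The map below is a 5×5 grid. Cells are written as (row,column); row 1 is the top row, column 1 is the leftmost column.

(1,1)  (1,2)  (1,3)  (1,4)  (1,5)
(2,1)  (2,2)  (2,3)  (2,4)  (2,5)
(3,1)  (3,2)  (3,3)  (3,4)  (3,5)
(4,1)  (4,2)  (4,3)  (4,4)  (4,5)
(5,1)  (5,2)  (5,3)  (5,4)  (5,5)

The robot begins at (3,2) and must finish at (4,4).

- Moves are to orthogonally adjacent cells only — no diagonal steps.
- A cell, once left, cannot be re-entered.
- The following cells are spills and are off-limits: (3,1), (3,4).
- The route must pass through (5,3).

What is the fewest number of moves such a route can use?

5

Any route passes through (5,3) somewhere between (3,2) and (4,4). Summing Manhattan distances along the two legs ((3,2) → (5,3) → (4,4)) gives a lower bound of 3 + 2 = 5 moves.
A route of 5 moves achieves this: (3,2) → (4,2) → (5,2) → (5,3) → (4,3) → (4,4).
Since 5 matches the lower bound, it is optimal.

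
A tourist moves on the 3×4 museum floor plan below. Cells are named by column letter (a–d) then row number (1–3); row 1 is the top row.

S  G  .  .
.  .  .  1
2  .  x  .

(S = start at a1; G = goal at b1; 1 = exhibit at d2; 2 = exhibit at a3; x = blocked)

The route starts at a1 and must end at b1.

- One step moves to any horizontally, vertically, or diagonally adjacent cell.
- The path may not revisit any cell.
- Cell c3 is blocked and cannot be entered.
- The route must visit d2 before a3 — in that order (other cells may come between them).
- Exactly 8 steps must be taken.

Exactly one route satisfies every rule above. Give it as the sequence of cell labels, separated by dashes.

The waypoints must appear in the order d2, a3, with no cell reused.
Route from a1: down-right to b2, up-right to c1, down-right to d2, left to c2, down-left to b3, left to a3, up to a2, up-right to b1 — 8 moves in all.
Check: order respected (1 at step 3, 2 at step 6); 8 moves as required.

a1 - b2 - c1 - d2 - c2 - b3 - a3 - a2 - b1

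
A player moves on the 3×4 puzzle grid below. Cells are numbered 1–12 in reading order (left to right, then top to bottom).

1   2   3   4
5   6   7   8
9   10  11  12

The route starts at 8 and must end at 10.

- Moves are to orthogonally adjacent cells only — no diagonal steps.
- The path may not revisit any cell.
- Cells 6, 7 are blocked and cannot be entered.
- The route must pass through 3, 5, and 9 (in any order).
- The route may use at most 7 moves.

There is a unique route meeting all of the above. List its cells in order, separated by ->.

The 7-move cap with required stops at 3, 5, 9 leaves no slack for detours.
Route from 8: up 1 to 4, left 3 to 1, down 2 to 9, right 1 to 10 — 7 moves in all.
Check: all required cells visited; 7 ≤ 7 moves.

8 -> 4 -> 3 -> 2 -> 1 -> 5 -> 9 -> 10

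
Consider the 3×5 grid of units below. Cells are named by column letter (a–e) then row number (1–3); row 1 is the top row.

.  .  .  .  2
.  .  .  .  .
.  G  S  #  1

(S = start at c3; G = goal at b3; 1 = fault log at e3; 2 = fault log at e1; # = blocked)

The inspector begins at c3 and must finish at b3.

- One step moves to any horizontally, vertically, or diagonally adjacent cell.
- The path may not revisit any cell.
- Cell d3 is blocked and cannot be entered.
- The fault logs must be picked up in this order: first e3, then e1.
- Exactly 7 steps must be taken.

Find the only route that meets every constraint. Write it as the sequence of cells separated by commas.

The waypoints must appear in the order e3, e1, with no cell reused.
Route from c3: up-right to d2, down-right to e3, 2× up (reaching e1), left to d1, 2× down-left (reaching b3) — 7 moves in all.
Check: order respected (1 at step 2, 2 at step 4); 7 moves as required.

c3, d2, e3, e2, e1, d1, c2, b3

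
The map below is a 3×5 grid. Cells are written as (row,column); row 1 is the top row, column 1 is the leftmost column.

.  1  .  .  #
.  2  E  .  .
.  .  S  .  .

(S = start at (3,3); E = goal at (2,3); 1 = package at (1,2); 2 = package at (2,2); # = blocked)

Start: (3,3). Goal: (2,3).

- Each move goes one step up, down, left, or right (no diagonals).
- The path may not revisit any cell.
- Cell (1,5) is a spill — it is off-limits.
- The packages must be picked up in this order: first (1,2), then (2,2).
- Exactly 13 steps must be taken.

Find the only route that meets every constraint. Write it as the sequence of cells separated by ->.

The waypoints must appear in the order (1,2), (2,2), with no cell reused.
Route from (3,3): right 2 to (3,5), up 1 to (2,5), left 1 to (2,4), up 1 to (1,4), left 3 to (1,1), down 2 to (3,1), right 1 to (3,2), up 1 to (2,2), right 1 to (2,3) — 13 moves in all.
Check: order respected (1 at step 7, 2 at step 12); 13 moves as required.

(3,3) -> (3,4) -> (3,5) -> (2,5) -> (2,4) -> (1,4) -> (1,3) -> (1,2) -> (1,1) -> (2,1) -> (3,1) -> (3,2) -> (2,2) -> (2,3)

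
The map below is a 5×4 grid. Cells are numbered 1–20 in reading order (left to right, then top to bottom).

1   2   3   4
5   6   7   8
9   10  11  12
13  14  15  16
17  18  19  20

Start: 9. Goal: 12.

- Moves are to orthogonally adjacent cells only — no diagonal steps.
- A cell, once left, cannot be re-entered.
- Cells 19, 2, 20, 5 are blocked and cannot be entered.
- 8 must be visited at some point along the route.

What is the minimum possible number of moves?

5

Any route passes through 8 somewhere between 9 and 12. Summing Manhattan distances along the two legs (9 → 8 → 12) gives a lower bound of 4 + 1 = 5 moves.
A route of 5 moves achieves this: 9 → 10 → 6 → 7 → 8 → 12.
Since 5 matches the lower bound, it is optimal.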